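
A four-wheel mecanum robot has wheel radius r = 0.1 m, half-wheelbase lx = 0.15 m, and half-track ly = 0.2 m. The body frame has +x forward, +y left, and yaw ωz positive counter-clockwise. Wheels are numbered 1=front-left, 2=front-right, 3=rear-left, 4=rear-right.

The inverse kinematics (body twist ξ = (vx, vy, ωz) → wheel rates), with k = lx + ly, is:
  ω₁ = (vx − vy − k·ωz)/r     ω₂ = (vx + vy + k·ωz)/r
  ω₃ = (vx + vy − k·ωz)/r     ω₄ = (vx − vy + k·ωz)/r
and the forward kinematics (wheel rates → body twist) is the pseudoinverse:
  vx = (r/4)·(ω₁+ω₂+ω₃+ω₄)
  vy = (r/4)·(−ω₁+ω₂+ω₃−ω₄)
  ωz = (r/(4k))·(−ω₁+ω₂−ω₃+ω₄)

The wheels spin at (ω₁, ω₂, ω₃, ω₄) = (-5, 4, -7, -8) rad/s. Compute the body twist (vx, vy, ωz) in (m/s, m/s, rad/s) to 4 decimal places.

(-0.4000, 0.2500, 0.5714)

k = lx + ly = 0.15 + 0.2 = 0.3500
ω₁+ω₂+ω₃+ω₄ = -16.0000  →  vx = (0.1/4)·-16.0000 = -0.4000
−ω₁+ω₂+ω₃−ω₄ = 10.0000  →  vy = (0.1/4)·10.0000 = 0.2500
−ω₁+ω₂−ω₃+ω₄ = 8.0000  →  ωz = (0.1/1.4000)·8.0000 = 0.5714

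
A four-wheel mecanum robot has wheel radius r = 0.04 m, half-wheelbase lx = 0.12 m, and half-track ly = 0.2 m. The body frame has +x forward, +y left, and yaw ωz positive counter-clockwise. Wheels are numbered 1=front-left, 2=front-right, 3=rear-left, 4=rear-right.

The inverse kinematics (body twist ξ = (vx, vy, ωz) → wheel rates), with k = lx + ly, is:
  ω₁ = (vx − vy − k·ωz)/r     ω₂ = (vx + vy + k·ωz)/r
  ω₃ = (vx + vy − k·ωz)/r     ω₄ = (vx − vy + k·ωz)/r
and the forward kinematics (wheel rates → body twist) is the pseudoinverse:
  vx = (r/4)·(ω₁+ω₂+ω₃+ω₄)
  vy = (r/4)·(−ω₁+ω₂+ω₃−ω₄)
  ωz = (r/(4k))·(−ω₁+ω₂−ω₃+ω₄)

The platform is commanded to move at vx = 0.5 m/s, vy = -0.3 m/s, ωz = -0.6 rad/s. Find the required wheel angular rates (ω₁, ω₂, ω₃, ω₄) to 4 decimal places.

(24.8000, 0.2000, 9.8000, 15.2000)

k = lx + ly = 0.12 + 0.2 = 0.3200;  k·ωz = 0.3200·-0.6 = -0.1920
ω₁ (FL) = (vx − vy − k·ωz)/r = 0.9920/0.04 = 24.8000
ω₂ (FR) = (vx + vy + k·ωz)/r = 0.0080/0.04 = 0.2000
ω₃ (RL) = (vx + vy − k·ωz)/r = 0.3920/0.04 = 9.8000
ω₄ (RR) = (vx − vy + k·ωz)/r = 0.6080/0.04 = 15.2000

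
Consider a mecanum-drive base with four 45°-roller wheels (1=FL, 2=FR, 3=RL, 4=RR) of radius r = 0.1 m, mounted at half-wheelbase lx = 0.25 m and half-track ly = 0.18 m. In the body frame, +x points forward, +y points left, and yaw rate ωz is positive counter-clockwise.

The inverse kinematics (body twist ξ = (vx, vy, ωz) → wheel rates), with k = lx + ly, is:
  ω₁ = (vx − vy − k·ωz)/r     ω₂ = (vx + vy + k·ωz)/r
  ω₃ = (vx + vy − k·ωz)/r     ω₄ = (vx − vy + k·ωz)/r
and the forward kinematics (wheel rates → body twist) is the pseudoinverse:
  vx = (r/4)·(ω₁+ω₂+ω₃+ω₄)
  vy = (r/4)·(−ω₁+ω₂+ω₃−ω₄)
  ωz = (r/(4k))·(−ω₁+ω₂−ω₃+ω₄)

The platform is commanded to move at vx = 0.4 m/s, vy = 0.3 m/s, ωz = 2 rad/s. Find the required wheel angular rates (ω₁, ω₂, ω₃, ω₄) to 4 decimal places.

(-7.6000, 15.6000, -1.6000, 9.6000)

k = lx + ly = 0.25 + 0.18 = 0.4300;  k·ωz = 0.4300·2 = 0.8600
ω₁ (FL) = (vx − vy − k·ωz)/r = -0.7600/0.1 = -7.6000
ω₂ (FR) = (vx + vy + k·ωz)/r = 1.5600/0.1 = 15.6000
ω₃ (RL) = (vx + vy − k·ωz)/r = -0.1600/0.1 = -1.6000
ω₄ (RR) = (vx − vy + k·ωz)/r = 0.9600/0.1 = 9.6000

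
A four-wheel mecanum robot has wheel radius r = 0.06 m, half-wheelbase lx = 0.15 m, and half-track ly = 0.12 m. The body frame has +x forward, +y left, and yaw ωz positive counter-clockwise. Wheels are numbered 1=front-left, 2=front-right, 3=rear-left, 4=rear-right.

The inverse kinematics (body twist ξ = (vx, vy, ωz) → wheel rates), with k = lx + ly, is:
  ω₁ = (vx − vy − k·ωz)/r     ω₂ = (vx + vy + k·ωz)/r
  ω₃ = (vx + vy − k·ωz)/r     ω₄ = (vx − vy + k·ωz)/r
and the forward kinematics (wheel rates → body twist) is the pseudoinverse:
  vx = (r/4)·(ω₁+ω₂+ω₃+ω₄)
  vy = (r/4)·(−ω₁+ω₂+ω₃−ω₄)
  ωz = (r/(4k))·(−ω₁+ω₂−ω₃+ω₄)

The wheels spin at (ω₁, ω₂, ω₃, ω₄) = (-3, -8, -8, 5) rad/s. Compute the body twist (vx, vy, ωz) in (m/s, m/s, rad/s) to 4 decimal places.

k = lx + ly = 0.15 + 0.12 = 0.2700
ω₁+ω₂+ω₃+ω₄ = -14.0000  →  vx = (0.06/4)·-14.0000 = -0.2100
−ω₁+ω₂+ω₃−ω₄ = -18.0000  →  vy = (0.06/4)·-18.0000 = -0.2700
−ω₁+ω₂−ω₃+ω₄ = 8.0000  →  ωz = (0.06/1.0800)·8.0000 = 0.4444

(-0.2100, -0.2700, 0.4444)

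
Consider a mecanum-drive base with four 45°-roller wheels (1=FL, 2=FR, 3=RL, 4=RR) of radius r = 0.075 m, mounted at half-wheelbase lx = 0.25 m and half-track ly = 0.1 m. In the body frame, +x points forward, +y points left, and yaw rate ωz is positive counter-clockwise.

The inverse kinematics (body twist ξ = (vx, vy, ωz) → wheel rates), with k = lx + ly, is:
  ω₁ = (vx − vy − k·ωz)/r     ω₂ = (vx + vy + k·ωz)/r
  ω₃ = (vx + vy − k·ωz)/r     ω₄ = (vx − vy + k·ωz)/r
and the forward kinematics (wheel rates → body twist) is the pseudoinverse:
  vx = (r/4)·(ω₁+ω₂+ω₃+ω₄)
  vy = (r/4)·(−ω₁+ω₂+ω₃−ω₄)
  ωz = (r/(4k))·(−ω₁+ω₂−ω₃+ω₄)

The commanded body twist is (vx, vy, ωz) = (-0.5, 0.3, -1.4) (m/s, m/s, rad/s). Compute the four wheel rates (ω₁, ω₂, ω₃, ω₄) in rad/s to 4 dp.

k = lx + ly = 0.25 + 0.1 = 0.3500;  k·ωz = 0.3500·-1.4 = -0.4900
ω₁ (FL) = (vx − vy − k·ωz)/r = -0.3100/0.075 = -4.1333
ω₂ (FR) = (vx + vy + k·ωz)/r = -0.6900/0.075 = -9.2000
ω₃ (RL) = (vx + vy − k·ωz)/r = 0.2900/0.075 = 3.8667
ω₄ (RR) = (vx − vy + k·ωz)/r = -1.2900/0.075 = -17.2000

(-4.1333, -9.2000, 3.8667, -17.2000)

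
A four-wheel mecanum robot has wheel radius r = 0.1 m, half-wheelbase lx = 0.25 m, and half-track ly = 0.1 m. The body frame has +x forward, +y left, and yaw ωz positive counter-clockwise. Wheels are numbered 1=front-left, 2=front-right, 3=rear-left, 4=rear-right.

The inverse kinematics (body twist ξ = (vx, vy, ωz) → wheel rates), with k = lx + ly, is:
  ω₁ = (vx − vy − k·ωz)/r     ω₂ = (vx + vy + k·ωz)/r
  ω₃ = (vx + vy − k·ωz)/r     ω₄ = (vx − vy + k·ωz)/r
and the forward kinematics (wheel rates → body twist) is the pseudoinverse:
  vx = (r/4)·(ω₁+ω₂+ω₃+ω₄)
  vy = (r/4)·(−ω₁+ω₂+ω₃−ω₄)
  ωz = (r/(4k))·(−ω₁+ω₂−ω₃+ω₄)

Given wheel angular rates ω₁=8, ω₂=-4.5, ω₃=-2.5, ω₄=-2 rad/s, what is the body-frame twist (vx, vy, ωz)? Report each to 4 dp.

k = lx + ly = 0.25 + 0.1 = 0.3500
ω₁+ω₂+ω₃+ω₄ = -1.0000  →  vx = (0.1/4)·-1.0000 = -0.0250
−ω₁+ω₂+ω₃−ω₄ = -13.0000  →  vy = (0.1/4)·-13.0000 = -0.3250
−ω₁+ω₂−ω₃+ω₄ = -12.0000  →  ωz = (0.1/1.4000)·-12.0000 = -0.8571

(-0.0250, -0.3250, -0.8571)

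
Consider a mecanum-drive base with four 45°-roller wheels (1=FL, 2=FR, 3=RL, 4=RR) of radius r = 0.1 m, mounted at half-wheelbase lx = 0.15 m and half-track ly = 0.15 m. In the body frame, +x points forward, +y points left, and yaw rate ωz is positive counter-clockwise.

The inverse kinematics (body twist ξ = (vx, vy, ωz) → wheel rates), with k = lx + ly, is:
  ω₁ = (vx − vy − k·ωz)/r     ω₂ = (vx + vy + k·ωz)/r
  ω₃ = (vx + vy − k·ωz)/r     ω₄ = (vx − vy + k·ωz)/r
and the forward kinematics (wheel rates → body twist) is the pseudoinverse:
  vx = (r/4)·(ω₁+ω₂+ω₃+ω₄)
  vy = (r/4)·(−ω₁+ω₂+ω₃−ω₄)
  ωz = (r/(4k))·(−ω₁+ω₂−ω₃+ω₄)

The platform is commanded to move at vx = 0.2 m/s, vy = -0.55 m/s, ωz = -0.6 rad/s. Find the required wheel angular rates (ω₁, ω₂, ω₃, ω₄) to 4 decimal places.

(9.3000, -5.3000, -1.7000, 5.7000)

k = lx + ly = 0.15 + 0.15 = 0.3000;  k·ωz = 0.3000·-0.6 = -0.1800
ω₁ (FL) = (vx − vy − k·ωz)/r = 0.9300/0.1 = 9.3000
ω₂ (FR) = (vx + vy + k·ωz)/r = -0.5300/0.1 = -5.3000
ω₃ (RL) = (vx + vy − k·ωz)/r = -0.1700/0.1 = -1.7000
ω₄ (RR) = (vx − vy + k·ωz)/r = 0.5700/0.1 = 5.7000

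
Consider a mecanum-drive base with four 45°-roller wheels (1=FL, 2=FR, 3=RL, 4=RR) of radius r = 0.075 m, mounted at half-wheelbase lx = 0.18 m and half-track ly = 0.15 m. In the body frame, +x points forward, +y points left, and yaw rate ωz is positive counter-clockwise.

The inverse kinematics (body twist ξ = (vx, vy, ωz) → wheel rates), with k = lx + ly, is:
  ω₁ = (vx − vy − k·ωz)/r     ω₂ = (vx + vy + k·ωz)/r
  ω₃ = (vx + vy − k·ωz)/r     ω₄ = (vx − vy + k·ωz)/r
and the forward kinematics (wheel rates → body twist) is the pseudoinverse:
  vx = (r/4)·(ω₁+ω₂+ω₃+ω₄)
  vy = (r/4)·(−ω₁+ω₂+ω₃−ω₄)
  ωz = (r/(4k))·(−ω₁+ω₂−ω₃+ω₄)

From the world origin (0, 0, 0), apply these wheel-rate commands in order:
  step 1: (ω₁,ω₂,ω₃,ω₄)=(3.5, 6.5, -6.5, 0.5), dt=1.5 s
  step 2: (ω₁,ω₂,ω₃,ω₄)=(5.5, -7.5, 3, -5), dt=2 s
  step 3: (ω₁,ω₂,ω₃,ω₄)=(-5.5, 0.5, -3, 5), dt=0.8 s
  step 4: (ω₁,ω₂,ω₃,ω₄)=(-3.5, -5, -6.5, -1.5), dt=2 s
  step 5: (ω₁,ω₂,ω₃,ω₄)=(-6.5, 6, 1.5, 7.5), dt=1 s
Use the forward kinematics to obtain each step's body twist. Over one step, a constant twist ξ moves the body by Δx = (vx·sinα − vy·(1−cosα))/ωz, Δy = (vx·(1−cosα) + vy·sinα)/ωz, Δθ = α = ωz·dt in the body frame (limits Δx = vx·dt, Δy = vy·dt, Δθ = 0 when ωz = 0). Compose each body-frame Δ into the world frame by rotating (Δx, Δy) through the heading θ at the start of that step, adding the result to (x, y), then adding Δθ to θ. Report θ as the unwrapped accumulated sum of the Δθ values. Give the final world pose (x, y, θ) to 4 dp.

(-0.5348, 0.2086, 0.5511)

step 1: ξ=(vx,vy,ωz)=(0.0750, -0.0750, 0.5682), dt=1.5 → body Δ=(0.1445, -0.0543, 0.8523) → world pose (0.1445, -0.0543, 0.8523)
step 2: ξ=(vx,vy,ωz)=(-0.0750, -0.0938, -1.1932), dt=2.0 → body Δ=(-0.1789, 0.0548, -2.3864) → world pose (-0.0145, -0.1529, -1.5341)
step 3: ξ=(vx,vy,ωz)=(-0.0562, -0.0375, 0.7955), dt=0.8 → body Δ=(-0.0328, -0.0419, 0.6364) → world pose (-0.0575, -0.1216, -0.8977)
step 4: ξ=(vx,vy,ωz)=(-0.3094, -0.1219, 0.1989), dt=2.0 → body Δ=(-0.5547, -0.3588, 0.3977) → world pose (-0.6839, 0.0885, -0.5000)
step 5: ξ=(vx,vy,ωz)=(0.1594, 0.1219, 1.0511), dt=1.0 → body Δ=(0.0732, 0.1770, 1.0511) → world pose (-0.5348, 0.2086, 0.5511)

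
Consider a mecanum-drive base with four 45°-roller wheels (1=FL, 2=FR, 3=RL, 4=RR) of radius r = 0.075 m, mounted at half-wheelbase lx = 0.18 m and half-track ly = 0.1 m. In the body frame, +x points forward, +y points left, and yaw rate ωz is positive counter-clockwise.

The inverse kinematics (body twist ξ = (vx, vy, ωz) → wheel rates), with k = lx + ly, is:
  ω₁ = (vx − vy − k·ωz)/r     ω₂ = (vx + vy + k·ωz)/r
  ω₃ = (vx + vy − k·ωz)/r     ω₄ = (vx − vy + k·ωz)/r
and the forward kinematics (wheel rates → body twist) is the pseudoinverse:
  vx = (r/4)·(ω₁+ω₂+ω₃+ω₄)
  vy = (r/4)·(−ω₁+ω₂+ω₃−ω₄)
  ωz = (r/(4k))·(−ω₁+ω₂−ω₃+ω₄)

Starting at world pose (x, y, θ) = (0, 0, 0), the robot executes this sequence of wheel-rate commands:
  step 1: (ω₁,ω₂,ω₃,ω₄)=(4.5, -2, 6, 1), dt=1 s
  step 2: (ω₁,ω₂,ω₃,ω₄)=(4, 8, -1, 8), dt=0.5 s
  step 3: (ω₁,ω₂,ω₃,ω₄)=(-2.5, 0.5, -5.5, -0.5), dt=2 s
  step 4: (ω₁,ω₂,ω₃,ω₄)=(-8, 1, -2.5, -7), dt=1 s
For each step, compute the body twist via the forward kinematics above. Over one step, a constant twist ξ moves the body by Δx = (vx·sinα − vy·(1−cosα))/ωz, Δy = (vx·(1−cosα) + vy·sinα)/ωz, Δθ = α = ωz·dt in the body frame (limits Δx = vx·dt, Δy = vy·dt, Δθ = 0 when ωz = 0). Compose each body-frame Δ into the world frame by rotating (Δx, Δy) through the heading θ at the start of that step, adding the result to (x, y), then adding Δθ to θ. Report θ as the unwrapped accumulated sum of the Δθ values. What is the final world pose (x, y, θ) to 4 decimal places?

(-0.3792, -0.4298, 1.0379)

step 1: ξ=(vx,vy,ωz)=(0.1781, -0.0281, -0.7701), dt=1.0 → body Δ=(0.1507, -0.0907, -0.7701) → world pose (0.1507, -0.0907, -0.7701)
step 2: ξ=(vx,vy,ωz)=(0.3563, -0.0938, 0.8705), dt=0.5 → body Δ=(0.1826, -0.0073, 0.4353) → world pose (0.2768, -0.2230, -0.3348)
step 3: ξ=(vx,vy,ωz)=(-0.1500, -0.0375, 0.5357), dt=2.0 → body Δ=(-0.2093, -0.2074, 1.0714) → world pose (0.0109, -0.3501, 0.7366)
step 4: ξ=(vx,vy,ωz)=(-0.3094, 0.2531, 0.3013), dt=1.0 → body Δ=(-0.3426, 0.2030, 0.3013) → world pose (-0.3792, -0.4298, 1.0379)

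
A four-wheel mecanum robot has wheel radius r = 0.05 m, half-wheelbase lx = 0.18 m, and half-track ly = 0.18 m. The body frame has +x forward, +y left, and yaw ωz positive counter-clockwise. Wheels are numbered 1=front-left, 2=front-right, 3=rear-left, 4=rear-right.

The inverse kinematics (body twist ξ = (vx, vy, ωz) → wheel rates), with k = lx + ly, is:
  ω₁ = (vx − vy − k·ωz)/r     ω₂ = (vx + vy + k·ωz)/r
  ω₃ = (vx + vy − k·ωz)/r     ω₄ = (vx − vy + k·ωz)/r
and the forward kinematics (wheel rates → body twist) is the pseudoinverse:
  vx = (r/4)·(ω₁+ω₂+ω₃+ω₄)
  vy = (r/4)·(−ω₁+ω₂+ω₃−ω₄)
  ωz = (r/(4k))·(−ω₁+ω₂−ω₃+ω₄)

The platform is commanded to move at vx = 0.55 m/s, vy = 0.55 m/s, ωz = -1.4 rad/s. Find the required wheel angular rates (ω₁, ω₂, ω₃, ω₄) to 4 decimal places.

(10.0800, 11.9200, 32.0800, -10.0800)

k = lx + ly = 0.18 + 0.18 = 0.3600;  k·ωz = 0.3600·-1.4 = -0.5040
ω₁ (FL) = (vx − vy − k·ωz)/r = 0.5040/0.05 = 10.0800
ω₂ (FR) = (vx + vy + k·ωz)/r = 0.5960/0.05 = 11.9200
ω₃ (RL) = (vx + vy − k·ωz)/r = 1.6040/0.05 = 32.0800
ω₄ (RR) = (vx − vy + k·ωz)/r = -0.5040/0.05 = -10.0800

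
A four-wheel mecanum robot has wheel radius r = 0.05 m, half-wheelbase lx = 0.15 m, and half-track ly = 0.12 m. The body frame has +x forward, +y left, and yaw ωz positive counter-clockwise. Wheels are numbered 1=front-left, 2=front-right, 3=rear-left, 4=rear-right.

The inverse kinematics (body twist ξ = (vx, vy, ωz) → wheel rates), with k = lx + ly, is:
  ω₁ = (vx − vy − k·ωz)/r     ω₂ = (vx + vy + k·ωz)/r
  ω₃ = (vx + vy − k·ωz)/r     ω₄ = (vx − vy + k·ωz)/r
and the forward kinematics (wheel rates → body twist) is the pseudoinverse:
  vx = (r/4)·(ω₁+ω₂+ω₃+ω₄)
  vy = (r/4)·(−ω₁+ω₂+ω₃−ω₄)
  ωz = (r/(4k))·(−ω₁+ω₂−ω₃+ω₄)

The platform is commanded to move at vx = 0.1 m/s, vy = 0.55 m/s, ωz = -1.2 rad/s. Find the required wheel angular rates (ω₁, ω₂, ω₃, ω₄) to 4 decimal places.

k = lx + ly = 0.15 + 0.12 = 0.2700;  k·ωz = 0.2700·-1.2 = -0.3240
ω₁ (FL) = (vx − vy − k·ωz)/r = -0.1260/0.05 = -2.5200
ω₂ (FR) = (vx + vy + k·ωz)/r = 0.3260/0.05 = 6.5200
ω₃ (RL) = (vx + vy − k·ωz)/r = 0.9740/0.05 = 19.4800
ω₄ (RR) = (vx − vy + k·ωz)/r = -0.7740/0.05 = -15.4800

(-2.5200, 6.5200, 19.4800, -15.4800)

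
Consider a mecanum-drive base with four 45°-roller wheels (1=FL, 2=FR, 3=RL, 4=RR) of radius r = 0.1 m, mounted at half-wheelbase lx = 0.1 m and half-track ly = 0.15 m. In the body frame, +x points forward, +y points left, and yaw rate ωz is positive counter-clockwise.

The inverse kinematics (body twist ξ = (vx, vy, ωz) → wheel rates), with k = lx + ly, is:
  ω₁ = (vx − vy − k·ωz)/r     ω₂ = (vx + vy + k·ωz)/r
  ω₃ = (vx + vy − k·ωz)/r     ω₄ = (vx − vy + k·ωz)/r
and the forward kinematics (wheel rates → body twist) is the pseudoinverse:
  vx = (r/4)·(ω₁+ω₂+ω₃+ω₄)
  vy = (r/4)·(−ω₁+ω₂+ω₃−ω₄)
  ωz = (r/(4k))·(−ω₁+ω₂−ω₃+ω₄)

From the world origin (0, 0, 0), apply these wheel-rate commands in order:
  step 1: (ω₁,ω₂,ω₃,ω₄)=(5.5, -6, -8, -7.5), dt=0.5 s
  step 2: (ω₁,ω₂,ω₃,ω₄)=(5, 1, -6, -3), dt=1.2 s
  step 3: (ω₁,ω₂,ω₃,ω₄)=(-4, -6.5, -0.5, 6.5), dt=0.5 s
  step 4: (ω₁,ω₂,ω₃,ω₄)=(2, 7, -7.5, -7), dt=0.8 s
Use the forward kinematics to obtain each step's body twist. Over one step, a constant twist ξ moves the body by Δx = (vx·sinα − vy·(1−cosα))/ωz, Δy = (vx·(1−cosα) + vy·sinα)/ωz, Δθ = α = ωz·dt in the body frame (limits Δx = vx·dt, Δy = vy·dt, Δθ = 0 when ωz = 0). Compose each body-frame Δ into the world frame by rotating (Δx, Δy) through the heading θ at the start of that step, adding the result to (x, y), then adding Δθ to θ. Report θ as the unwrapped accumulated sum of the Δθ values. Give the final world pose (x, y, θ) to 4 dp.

step 1: ξ=(vx,vy,ωz)=(-0.4000, -0.3000, -1.1000), dt=0.5 → body Δ=(-0.2303, -0.0889, -0.5500) → world pose (-0.2303, -0.0889, -0.5500)
step 2: ξ=(vx,vy,ωz)=(-0.0750, -0.1750, -0.1000), dt=1.2 → body Δ=(-0.1024, -0.2041, -0.1200) → world pose (-0.4242, -0.2094, -0.6700)
step 3: ξ=(vx,vy,ωz)=(-0.1125, -0.2375, 0.4500), dt=0.5 → body Δ=(-0.0425, -0.1241, 0.2250) → world pose (-0.5346, -0.2803, -0.4450)
step 4: ξ=(vx,vy,ωz)=(-0.1375, 0.1125, 0.5500), dt=0.8 → body Δ=(-0.1260, 0.0633, 0.4400) → world pose (-0.6210, -0.1689, -0.0050)

(-0.6210, -0.1689, -0.0050)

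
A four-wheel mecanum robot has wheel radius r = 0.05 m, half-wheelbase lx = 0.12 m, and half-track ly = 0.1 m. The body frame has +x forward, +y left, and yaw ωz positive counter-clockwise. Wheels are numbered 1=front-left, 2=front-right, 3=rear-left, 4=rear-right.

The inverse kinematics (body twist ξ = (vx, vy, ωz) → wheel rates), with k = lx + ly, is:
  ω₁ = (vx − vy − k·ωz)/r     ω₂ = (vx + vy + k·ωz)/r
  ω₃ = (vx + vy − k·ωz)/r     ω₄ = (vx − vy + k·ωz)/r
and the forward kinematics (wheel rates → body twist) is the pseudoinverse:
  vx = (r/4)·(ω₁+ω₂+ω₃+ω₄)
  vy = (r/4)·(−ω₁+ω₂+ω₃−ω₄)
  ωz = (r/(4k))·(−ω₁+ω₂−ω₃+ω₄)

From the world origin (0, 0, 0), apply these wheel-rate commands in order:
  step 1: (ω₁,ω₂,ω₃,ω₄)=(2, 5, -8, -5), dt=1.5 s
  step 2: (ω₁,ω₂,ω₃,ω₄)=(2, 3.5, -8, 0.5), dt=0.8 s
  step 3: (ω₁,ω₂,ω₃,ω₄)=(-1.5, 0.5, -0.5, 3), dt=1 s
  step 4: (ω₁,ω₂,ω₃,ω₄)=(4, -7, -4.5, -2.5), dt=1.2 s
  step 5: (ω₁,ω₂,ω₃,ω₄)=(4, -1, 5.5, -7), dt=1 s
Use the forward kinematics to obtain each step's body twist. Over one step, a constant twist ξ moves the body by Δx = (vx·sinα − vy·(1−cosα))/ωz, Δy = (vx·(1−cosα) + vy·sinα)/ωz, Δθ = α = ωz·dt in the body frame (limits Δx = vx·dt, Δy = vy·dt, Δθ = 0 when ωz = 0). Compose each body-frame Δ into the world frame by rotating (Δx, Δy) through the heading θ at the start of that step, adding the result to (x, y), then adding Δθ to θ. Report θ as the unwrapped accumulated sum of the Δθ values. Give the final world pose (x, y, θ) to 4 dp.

(0.0273, -0.2226, -0.3295)

step 1: ξ=(vx,vy,ωz)=(-0.0750, 0.0000, 0.3409), dt=1.5 → body Δ=(-0.1077, -0.0281, 0.5114) → world pose (-0.1077, -0.0281, 0.5114)
step 2: ξ=(vx,vy,ωz)=(-0.0250, -0.0875, 0.5682), dt=0.8 → body Δ=(-0.0037, -0.0721, 0.4545) → world pose (-0.0756, -0.0928, 0.9659)
step 3: ξ=(vx,vy,ωz)=(0.0188, -0.0188, 0.3125), dt=1.0 → body Δ=(0.0214, -0.0155, 0.3125) → world pose (-0.0507, -0.0841, 1.2784)
step 4: ξ=(vx,vy,ωz)=(-0.1250, -0.1625, -0.5114), dt=1.2 → body Δ=(-0.1987, -0.1384, -0.6136) → world pose (0.0246, -0.3143, 0.6648)
step 5: ξ=(vx,vy,ωz)=(0.0187, 0.0938, -0.9943), dt=1.0 → body Δ=(0.0587, 0.0705, -0.9943) → world pose (0.0273, -0.2226, -0.3295)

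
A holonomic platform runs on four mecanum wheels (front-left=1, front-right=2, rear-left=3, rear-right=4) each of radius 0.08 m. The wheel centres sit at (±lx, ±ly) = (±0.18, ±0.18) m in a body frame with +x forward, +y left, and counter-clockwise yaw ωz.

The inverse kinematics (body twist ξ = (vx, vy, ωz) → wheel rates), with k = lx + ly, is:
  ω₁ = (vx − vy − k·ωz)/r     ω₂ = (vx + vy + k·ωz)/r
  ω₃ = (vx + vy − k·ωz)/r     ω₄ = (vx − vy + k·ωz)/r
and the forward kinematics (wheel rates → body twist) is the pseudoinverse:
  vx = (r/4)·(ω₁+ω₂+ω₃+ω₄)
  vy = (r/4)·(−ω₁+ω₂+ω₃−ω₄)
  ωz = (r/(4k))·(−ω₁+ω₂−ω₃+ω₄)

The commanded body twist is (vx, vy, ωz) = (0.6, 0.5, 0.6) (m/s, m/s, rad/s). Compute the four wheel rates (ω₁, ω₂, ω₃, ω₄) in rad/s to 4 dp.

(-1.4500, 16.4500, 11.0500, 3.9500)

k = lx + ly = 0.18 + 0.18 = 0.3600;  k·ωz = 0.3600·0.6 = 0.2160
ω₁ (FL) = (vx − vy − k·ωz)/r = -0.1160/0.08 = -1.4500
ω₂ (FR) = (vx + vy + k·ωz)/r = 1.3160/0.08 = 16.4500
ω₃ (RL) = (vx + vy − k·ωz)/r = 0.8840/0.08 = 11.0500
ω₄ (RR) = (vx − vy + k·ωz)/r = 0.3160/0.08 = 3.9500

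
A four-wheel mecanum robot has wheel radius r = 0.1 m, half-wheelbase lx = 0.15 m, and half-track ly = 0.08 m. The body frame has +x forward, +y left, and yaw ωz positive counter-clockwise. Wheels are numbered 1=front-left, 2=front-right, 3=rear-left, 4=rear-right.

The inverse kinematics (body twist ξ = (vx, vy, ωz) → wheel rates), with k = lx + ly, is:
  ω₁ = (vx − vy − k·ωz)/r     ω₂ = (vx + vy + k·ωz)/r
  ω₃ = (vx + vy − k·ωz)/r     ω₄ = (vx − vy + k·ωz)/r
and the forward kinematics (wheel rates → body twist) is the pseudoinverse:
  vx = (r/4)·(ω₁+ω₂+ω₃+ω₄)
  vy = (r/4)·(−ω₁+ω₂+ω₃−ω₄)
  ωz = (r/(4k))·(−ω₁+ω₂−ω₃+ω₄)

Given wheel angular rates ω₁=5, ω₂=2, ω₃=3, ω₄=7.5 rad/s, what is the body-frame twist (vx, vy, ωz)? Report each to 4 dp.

(0.4375, -0.1875, 0.1630)

k = lx + ly = 0.15 + 0.08 = 0.2300
ω₁+ω₂+ω₃+ω₄ = 17.5000  →  vx = (0.1/4)·17.5000 = 0.4375
−ω₁+ω₂+ω₃−ω₄ = -7.5000  →  vy = (0.1/4)·-7.5000 = -0.1875
−ω₁+ω₂−ω₃+ω₄ = 1.5000  →  ωz = (0.1/0.9200)·1.5000 = 0.1630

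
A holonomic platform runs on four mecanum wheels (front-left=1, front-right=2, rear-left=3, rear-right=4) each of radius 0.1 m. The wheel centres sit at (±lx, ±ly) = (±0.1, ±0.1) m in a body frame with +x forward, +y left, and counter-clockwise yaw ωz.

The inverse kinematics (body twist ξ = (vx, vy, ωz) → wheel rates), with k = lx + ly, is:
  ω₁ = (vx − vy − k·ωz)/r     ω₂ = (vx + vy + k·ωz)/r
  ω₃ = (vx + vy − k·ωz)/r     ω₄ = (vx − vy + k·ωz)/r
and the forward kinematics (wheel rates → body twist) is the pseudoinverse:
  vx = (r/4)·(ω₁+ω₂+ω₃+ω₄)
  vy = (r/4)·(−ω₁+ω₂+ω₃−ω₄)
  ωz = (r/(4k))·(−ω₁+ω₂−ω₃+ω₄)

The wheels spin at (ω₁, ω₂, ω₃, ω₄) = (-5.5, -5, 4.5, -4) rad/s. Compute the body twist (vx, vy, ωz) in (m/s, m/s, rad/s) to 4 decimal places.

k = lx + ly = 0.1 + 0.1 = 0.2000
ω₁+ω₂+ω₃+ω₄ = -10.0000  →  vx = (0.1/4)·-10.0000 = -0.2500
−ω₁+ω₂+ω₃−ω₄ = 9.0000  →  vy = (0.1/4)·9.0000 = 0.2250
−ω₁+ω₂−ω₃+ω₄ = -8.0000  →  ωz = (0.1/0.8000)·-8.0000 = -1.0000

(-0.2500, 0.2250, -1.0000)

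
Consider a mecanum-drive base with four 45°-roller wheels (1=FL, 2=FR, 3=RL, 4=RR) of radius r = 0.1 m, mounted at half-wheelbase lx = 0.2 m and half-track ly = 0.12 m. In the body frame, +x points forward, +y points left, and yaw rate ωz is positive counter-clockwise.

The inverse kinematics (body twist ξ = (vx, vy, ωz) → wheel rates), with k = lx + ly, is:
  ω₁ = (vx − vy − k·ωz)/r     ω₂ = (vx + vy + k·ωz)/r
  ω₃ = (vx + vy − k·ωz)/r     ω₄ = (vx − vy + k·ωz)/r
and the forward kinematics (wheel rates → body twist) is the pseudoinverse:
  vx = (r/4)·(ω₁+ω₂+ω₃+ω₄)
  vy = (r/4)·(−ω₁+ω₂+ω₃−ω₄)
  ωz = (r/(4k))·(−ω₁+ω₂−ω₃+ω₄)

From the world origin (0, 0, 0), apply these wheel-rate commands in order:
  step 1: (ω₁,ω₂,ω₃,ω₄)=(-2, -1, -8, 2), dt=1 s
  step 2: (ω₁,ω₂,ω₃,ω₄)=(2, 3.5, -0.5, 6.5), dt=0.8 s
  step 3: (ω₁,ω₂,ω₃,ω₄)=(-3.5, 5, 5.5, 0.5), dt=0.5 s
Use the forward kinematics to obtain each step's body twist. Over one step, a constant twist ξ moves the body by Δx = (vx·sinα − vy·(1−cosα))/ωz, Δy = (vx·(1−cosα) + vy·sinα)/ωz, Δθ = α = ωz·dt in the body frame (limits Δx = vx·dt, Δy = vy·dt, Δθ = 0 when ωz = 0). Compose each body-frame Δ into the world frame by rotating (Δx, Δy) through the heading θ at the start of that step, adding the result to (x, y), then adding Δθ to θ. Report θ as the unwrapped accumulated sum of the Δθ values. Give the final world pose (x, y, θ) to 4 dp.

(-0.0685, -0.0191, 1.5273)

step 1: ξ=(vx,vy,ωz)=(-0.2250, -0.2250, 0.8594), dt=1.0 → body Δ=(-0.1074, -0.2892, 0.8594) → world pose (-0.1074, -0.2892, 0.8594)
step 2: ξ=(vx,vy,ωz)=(0.2875, -0.1375, 0.6641), dt=0.8 → body Δ=(0.2479, -0.0452, 0.5312) → world pose (0.0887, -0.1310, 1.3906)
step 3: ξ=(vx,vy,ωz)=(0.1875, 0.3375, 0.2734), dt=0.5 → body Δ=(0.0819, 0.1746, 0.1367) → world pose (-0.0685, -0.0191, 1.5273)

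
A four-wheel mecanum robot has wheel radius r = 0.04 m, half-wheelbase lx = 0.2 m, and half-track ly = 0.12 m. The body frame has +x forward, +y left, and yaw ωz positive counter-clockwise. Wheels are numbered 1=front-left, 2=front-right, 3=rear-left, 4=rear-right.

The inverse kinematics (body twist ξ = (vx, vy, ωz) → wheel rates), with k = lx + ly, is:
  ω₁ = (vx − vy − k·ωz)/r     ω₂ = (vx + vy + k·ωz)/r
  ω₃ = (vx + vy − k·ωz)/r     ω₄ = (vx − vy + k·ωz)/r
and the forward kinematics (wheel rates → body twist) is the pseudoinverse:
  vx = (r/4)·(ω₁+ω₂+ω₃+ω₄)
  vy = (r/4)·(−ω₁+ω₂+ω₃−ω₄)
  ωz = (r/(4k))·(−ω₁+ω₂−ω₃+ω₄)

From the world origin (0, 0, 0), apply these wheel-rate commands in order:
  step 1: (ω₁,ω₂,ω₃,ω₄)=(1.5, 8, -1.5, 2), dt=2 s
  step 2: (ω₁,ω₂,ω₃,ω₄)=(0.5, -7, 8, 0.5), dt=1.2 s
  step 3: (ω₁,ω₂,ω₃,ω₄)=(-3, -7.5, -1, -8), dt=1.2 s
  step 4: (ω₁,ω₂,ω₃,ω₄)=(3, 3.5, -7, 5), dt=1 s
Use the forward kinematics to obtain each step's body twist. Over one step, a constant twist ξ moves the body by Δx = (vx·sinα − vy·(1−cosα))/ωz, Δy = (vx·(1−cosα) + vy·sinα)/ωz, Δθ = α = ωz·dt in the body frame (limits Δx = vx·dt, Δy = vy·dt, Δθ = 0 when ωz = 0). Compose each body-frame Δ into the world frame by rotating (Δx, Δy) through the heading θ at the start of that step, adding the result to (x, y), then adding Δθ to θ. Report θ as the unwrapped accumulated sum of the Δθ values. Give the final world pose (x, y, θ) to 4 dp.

(-0.0092, 0.0692, 0.0219)

step 1: ξ=(vx,vy,ωz)=(0.1000, 0.0300, 0.3125), dt=2.0 → body Δ=(0.1691, 0.1167, 0.6250) → world pose (0.1691, 0.1167, 0.6250)
step 2: ξ=(vx,vy,ωz)=(0.0200, 0.0000, -0.4688), dt=1.2 → body Δ=(0.0228, -0.0066, -0.5625) → world pose (0.1914, 0.1246, 0.0625)
step 3: ξ=(vx,vy,ωz)=(-0.1950, 0.0250, -0.3594), dt=1.2 → body Δ=(-0.2204, 0.0788, -0.4312) → world pose (-0.0336, 0.1895, -0.3687)
step 4: ξ=(vx,vy,ωz)=(0.0450, -0.1150, 0.3906), dt=1.0 → body Δ=(0.0660, -0.1034, 0.3906) → world pose (-0.0092, 0.0692, 0.0219)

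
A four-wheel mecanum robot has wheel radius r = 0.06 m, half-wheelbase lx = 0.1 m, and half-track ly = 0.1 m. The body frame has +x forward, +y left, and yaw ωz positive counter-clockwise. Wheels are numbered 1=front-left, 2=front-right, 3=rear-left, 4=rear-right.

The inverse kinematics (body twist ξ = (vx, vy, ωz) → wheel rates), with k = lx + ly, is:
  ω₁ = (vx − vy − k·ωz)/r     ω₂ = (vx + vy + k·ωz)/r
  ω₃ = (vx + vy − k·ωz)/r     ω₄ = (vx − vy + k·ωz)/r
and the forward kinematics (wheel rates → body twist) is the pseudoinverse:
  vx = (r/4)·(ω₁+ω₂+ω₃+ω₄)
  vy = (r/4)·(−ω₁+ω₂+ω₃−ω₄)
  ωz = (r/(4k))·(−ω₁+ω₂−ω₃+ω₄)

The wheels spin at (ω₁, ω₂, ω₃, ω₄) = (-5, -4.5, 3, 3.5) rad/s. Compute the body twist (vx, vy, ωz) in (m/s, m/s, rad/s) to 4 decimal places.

(-0.0450, 0.0000, 0.0750)

k = lx + ly = 0.1 + 0.1 = 0.2000
ω₁+ω₂+ω₃+ω₄ = -3.0000  →  vx = (0.06/4)·-3.0000 = -0.0450
−ω₁+ω₂+ω₃−ω₄ = 0.0000  →  vy = (0.06/4)·0.0000 = 0.0000
−ω₁+ω₂−ω₃+ω₄ = 1.0000  →  ωz = (0.06/0.8000)·1.0000 = 0.0750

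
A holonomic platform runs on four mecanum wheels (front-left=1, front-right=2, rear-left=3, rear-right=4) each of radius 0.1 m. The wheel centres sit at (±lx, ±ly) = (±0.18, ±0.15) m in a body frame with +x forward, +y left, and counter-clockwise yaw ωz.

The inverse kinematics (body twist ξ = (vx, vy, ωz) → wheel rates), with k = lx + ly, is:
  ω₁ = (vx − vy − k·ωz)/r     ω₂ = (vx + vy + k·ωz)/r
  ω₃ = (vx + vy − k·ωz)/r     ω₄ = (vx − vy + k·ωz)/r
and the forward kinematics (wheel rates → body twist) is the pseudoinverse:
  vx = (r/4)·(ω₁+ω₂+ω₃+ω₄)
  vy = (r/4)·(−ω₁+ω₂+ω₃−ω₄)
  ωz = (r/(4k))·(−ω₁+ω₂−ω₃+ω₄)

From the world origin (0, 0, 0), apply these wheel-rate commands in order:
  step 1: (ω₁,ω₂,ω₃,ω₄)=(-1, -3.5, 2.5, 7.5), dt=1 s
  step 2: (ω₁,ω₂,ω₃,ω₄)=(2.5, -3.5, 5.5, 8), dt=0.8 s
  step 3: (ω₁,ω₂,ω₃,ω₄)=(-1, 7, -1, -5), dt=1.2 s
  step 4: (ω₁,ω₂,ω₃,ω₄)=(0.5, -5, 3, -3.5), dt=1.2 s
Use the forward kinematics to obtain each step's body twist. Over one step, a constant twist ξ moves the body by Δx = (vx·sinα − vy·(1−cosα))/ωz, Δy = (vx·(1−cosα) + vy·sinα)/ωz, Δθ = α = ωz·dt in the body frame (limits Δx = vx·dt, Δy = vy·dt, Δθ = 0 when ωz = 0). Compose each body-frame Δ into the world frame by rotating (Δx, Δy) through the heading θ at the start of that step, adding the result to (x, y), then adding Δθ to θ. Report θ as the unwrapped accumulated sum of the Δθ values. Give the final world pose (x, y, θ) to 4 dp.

step 1: ξ=(vx,vy,ωz)=(0.1375, -0.1875, 0.1894), dt=1.0 → body Δ=(0.1544, -0.1734, 0.1894) → world pose (0.1544, -0.1734, 0.1894)
step 2: ξ=(vx,vy,ωz)=(0.3125, -0.2125, -0.2652), dt=0.8 → body Δ=(0.2302, -0.1951, -0.2121) → world pose (0.4172, -0.3217, -0.0227)
step 3: ξ=(vx,vy,ωz)=(0.0000, 0.3000, 0.3030), dt=1.2 → body Δ=(-0.0647, 0.3521, 0.3636) → world pose (0.3605, 0.0318, 0.3409)
step 4: ξ=(vx,vy,ωz)=(-0.1250, 0.0250, -0.9091), dt=1.2 → body Δ=(-0.1072, 0.0984, -1.0909) → world pose (0.2266, 0.0887, -0.7500)

(0.2266, 0.0887, -0.7500)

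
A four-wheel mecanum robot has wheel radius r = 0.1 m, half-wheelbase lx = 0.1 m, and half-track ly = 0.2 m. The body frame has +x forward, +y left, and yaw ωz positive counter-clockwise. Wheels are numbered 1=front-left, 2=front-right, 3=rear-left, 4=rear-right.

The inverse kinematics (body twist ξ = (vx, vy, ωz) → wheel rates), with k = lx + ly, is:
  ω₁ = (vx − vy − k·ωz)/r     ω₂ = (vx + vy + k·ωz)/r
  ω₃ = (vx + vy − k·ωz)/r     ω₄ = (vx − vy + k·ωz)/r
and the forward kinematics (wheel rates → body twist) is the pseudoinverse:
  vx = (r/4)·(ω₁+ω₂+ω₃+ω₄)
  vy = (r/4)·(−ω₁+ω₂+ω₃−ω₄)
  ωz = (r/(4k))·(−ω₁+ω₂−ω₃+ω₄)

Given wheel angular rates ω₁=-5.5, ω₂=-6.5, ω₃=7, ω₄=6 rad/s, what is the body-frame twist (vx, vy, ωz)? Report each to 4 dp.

k = lx + ly = 0.1 + 0.2 = 0.3000
ω₁+ω₂+ω₃+ω₄ = 1.0000  →  vx = (0.1/4)·1.0000 = 0.0250
−ω₁+ω₂+ω₃−ω₄ = 0.0000  →  vy = (0.1/4)·0.0000 = 0.0000
−ω₁+ω₂−ω₃+ω₄ = -2.0000  →  ωz = (0.1/1.2000)·-2.0000 = -0.1667

(0.0250, 0.0000, -0.1667)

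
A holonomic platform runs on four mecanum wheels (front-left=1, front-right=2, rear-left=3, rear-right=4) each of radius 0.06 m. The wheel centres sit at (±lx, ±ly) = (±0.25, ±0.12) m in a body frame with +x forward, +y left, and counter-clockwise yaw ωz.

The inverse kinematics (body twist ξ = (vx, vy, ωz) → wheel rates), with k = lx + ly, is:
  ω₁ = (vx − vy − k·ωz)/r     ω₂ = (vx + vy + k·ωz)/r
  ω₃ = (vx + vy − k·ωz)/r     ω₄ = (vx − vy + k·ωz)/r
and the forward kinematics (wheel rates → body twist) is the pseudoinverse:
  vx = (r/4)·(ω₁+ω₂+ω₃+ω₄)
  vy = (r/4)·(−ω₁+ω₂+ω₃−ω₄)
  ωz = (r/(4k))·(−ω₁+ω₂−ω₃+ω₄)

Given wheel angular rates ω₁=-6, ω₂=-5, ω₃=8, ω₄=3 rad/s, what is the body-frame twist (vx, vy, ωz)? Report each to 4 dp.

k = lx + ly = 0.25 + 0.12 = 0.3700
ω₁+ω₂+ω₃+ω₄ = 0.0000  →  vx = (0.06/4)·0.0000 = 0.0000
−ω₁+ω₂+ω₃−ω₄ = 6.0000  →  vy = (0.06/4)·6.0000 = 0.0900
−ω₁+ω₂−ω₃+ω₄ = -4.0000  →  ωz = (0.06/1.4800)·-4.0000 = -0.1622

(0.0000, 0.0900, -0.1622)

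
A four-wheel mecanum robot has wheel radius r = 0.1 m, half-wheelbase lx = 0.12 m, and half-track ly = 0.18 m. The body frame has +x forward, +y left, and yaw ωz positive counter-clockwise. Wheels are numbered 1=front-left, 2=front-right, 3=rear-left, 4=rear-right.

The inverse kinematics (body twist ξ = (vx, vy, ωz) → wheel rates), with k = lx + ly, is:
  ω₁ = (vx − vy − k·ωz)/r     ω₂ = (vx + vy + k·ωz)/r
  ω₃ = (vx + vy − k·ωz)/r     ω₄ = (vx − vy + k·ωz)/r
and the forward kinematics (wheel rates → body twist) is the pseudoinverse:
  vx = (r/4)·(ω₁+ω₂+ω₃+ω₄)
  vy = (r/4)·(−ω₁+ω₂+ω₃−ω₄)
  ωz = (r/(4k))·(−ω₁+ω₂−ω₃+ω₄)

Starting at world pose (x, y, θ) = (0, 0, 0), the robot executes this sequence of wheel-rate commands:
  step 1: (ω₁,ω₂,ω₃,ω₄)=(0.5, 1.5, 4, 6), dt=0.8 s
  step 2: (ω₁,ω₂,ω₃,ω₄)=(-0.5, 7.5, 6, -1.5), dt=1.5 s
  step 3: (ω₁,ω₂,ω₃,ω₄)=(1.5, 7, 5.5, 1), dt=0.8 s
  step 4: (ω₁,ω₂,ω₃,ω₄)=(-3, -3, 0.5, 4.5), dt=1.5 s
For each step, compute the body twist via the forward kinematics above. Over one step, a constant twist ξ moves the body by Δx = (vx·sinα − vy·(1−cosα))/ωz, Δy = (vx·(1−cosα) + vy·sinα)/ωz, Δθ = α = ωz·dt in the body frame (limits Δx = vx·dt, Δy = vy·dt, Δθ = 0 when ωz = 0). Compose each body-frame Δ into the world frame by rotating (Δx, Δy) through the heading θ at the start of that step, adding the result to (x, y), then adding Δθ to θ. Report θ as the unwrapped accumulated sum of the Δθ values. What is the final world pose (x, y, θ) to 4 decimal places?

step 1: ξ=(vx,vy,ωz)=(0.3000, -0.0250, 0.2500), dt=0.8 → body Δ=(0.2404, 0.0041, 0.2000) → world pose (0.2404, 0.0041, 0.2000)
step 2: ξ=(vx,vy,ωz)=(0.2875, 0.3875, 0.0417), dt=1.5 → body Δ=(0.4128, 0.5943, 0.0625) → world pose (0.5269, 0.6686, 0.2625)
step 3: ξ=(vx,vy,ωz)=(0.3750, 0.2500, 0.0833), dt=0.8 → body Δ=(0.2931, 0.2098, 0.0667) → world pose (0.7555, 0.9473, 0.3292)
step 4: ξ=(vx,vy,ωz)=(-0.0250, -0.1000, 0.3333), dt=1.5 → body Δ=(0.0008, -0.1530, 0.5000) → world pose (0.8057, 0.8027, 0.8292)

(0.8057, 0.8027, 0.8292)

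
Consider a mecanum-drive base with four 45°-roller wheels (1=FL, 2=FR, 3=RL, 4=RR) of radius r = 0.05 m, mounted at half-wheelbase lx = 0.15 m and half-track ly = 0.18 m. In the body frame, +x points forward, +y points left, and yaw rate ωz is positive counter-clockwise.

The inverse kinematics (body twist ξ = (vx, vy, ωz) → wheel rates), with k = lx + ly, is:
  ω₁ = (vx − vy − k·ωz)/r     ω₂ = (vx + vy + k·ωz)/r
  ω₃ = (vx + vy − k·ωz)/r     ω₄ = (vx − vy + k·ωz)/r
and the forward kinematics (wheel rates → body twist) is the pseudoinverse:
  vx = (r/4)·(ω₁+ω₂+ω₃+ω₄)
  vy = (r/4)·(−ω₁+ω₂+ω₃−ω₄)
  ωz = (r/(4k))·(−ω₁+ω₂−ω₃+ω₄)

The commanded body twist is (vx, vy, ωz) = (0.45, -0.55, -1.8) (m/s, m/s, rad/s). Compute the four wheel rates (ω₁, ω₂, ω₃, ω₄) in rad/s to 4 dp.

k = lx + ly = 0.15 + 0.18 = 0.3300;  k·ωz = 0.3300·-1.8 = -0.5940
ω₁ (FL) = (vx − vy − k·ωz)/r = 1.5940/0.05 = 31.8800
ω₂ (FR) = (vx + vy + k·ωz)/r = -0.6940/0.05 = -13.8800
ω₃ (RL) = (vx + vy − k·ωz)/r = 0.4940/0.05 = 9.8800
ω₄ (RR) = (vx − vy + k·ωz)/r = 0.4060/0.05 = 8.1200

(31.8800, -13.8800, 9.8800, 8.1200)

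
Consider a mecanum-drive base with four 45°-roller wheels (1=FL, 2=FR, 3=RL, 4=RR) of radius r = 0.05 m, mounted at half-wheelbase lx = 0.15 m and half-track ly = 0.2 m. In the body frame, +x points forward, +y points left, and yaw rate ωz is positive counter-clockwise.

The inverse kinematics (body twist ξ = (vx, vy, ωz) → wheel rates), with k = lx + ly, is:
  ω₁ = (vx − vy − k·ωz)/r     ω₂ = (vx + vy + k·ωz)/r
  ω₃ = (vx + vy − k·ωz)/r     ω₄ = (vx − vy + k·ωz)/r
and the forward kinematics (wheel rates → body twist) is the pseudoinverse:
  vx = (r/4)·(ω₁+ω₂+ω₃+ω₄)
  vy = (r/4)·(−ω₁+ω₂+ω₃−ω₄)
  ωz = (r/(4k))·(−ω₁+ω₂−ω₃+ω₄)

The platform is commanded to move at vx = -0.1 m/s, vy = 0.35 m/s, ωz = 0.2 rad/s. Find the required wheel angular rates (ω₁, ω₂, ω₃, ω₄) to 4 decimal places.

(-10.4000, 6.4000, 3.6000, -7.6000)

k = lx + ly = 0.15 + 0.2 = 0.3500;  k·ωz = 0.3500·0.2 = 0.0700
ω₁ (FL) = (vx − vy − k·ωz)/r = -0.5200/0.05 = -10.4000
ω₂ (FR) = (vx + vy + k·ωz)/r = 0.3200/0.05 = 6.4000
ω₃ (RL) = (vx + vy − k·ωz)/r = 0.1800/0.05 = 3.6000
ω₄ (RR) = (vx − vy + k·ωz)/r = -0.3800/0.05 = -7.6000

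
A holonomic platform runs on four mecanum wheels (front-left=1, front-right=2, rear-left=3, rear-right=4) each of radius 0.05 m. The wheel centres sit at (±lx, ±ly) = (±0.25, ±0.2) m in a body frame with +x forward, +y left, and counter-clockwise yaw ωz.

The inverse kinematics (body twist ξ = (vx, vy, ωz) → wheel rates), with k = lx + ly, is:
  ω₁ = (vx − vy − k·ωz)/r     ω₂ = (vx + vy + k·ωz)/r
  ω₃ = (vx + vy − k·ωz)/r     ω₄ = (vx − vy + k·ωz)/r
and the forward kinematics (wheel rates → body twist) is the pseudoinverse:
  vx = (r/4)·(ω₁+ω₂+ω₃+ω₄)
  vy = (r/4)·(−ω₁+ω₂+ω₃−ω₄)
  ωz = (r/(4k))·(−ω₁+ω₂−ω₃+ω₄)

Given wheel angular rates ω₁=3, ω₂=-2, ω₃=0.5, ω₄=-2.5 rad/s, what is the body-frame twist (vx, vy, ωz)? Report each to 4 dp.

(-0.0125, -0.0250, -0.2222)

k = lx + ly = 0.25 + 0.2 = 0.4500
ω₁+ω₂+ω₃+ω₄ = -1.0000  →  vx = (0.05/4)·-1.0000 = -0.0125
−ω₁+ω₂+ω₃−ω₄ = -2.0000  →  vy = (0.05/4)·-2.0000 = -0.0250
−ω₁+ω₂−ω₃+ω₄ = -8.0000  →  ωz = (0.05/1.8000)·-8.0000 = -0.2222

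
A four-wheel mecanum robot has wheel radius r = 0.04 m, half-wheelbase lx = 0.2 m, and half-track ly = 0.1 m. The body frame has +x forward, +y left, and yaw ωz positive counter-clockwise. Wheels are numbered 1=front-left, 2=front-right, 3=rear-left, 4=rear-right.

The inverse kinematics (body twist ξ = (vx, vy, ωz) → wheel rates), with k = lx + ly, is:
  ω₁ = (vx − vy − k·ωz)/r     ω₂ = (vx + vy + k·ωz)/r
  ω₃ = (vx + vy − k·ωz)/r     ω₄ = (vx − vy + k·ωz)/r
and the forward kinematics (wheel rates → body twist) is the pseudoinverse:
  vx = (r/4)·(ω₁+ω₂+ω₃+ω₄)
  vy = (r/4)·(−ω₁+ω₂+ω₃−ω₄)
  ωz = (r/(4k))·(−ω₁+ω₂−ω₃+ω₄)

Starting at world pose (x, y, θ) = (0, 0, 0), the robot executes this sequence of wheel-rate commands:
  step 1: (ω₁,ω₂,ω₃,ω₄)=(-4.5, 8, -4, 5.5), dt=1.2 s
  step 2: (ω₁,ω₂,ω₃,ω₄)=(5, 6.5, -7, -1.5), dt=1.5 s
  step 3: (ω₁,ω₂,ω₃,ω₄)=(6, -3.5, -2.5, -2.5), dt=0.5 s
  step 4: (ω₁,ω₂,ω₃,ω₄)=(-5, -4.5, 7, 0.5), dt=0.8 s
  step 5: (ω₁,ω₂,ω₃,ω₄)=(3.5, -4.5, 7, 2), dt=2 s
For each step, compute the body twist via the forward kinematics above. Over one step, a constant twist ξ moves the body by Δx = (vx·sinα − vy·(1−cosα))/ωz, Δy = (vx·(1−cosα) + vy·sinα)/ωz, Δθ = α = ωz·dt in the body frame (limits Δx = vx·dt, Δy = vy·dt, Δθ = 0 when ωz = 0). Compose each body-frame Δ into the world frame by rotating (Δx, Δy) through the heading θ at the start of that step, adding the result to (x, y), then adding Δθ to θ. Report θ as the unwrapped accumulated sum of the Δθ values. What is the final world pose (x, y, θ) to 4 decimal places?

(0.2588, 0.0720, 0.0450)

step 1: ξ=(vx,vy,ωz)=(0.0500, 0.0300, 0.7333), dt=1.2 → body Δ=(0.0377, 0.0563, 0.8800) → world pose (0.0377, 0.0563, 0.8800)
step 2: ξ=(vx,vy,ωz)=(0.0300, -0.0400, 0.2333), dt=1.5 → body Δ=(0.0545, -0.0510, 0.3500) → world pose (0.1117, 0.0658, 1.2300)
step 3: ξ=(vx,vy,ωz)=(-0.0250, -0.0950, -0.3167), dt=0.5 → body Δ=(-0.0162, -0.0463, -0.1583) → world pose (0.1500, 0.0350, 1.0717)
step 4: ξ=(vx,vy,ωz)=(-0.0200, 0.0700, -0.2000), dt=0.8 → body Δ=(-0.0115, 0.0570, -0.1600) → world pose (0.0944, 0.0523, 0.9117)
step 5: ξ=(vx,vy,ωz)=(0.0800, -0.0300, -0.4333), dt=2.0 → body Δ=(0.1163, -0.1179, -0.8667) → world pose (0.2588, 0.0720, 0.0450)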